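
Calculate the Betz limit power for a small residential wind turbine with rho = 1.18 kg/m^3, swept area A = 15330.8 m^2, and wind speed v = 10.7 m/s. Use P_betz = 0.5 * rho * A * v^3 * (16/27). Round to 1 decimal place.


The Betz coefficient Cp_max = 16/27 = 0.5926
v^3 = 10.7^3 = 1225.043
P_betz = 0.5 * rho * A * v^3 * Cp_max
P_betz = 0.5 * 1.18 * 15330.8 * 1225.043 * 0.5926
P_betz = 6566355.3 W

6566355.3


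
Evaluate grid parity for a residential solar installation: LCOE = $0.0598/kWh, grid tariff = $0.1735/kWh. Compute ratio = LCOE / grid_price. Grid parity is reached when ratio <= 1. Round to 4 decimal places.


Compare LCOE to grid price:
  LCOE = $0.0598/kWh, Grid price = $0.1735/kWh
  Ratio = LCOE / grid_price = 0.0598 / 0.1735 = 0.3447
  Grid parity achieved (ratio <= 1)? yes

0.3447


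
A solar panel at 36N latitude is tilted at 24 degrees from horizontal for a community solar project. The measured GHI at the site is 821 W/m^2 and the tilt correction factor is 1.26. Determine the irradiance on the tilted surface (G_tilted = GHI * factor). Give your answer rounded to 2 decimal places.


Identify the given values:
  GHI = 821 W/m^2, tilt correction factor = 1.26
Apply the formula G_tilted = GHI * factor:
  G_tilted = 821 * 1.26
  G_tilted = 1034.46 W/m^2

1034.46


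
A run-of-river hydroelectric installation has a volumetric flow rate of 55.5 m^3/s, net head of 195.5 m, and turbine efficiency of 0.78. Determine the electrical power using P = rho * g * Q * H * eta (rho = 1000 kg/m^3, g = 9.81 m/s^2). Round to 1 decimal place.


Apply the hydropower formula P = rho * g * Q * H * eta
rho * g = 1000 * 9.81 = 9810.0
P = 9810.0 * 55.5 * 195.5 * 0.78
P = 83023943.0 W

83023943.0


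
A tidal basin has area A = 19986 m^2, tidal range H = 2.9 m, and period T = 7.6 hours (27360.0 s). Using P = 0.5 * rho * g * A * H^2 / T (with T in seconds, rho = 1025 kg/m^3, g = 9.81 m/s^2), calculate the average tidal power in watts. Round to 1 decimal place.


Convert period to seconds: T = 7.6 * 3600 = 27360.0 s
H^2 = 2.9^2 = 8.41
P = 0.5 * rho * g * A * H^2 / T
P = 0.5 * 1025 * 9.81 * 19986 * 8.41 / 27360.0
P = 30886.5 W

30886.5


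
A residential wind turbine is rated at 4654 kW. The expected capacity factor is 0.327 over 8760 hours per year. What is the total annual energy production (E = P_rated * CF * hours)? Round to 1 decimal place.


Annual energy = rated_kW * capacity_factor * hours_per_year
Given: P_rated = 4654 kW, CF = 0.327, hours = 8760
E = 4654 * 0.327 * 8760
E = 13331476.1 kWh

13331476.1


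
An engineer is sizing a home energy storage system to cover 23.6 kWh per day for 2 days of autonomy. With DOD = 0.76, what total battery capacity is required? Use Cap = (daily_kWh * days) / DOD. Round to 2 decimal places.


Total energy needed = daily * days = 23.6 * 2 = 47.2 kWh
Account for depth of discharge:
  Cap = total_energy / DOD = 47.2 / 0.76
  Cap = 62.11 kWh

62.11


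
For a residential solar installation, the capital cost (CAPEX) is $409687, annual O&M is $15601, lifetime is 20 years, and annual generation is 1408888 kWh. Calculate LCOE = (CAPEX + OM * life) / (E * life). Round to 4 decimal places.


Total cost = CAPEX + OM * lifetime = 409687 + 15601 * 20 = 409687 + 312020 = 721707
Total generation = annual * lifetime = 1408888 * 20 = 28177760 kWh
LCOE = 721707 / 28177760
LCOE = 0.0256 $/kWh

0.0256


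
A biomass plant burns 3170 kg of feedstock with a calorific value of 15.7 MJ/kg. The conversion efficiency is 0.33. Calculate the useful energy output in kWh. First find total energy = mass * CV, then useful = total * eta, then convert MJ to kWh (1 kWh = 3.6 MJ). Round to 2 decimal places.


Total energy = mass * CV = 3170 * 15.7 = 49769.0 MJ
Useful energy = total * eta = 49769.0 * 0.33 = 16423.77 MJ
Convert to kWh: 16423.77 / 3.6
Useful energy = 4562.16 kWh

4562.16


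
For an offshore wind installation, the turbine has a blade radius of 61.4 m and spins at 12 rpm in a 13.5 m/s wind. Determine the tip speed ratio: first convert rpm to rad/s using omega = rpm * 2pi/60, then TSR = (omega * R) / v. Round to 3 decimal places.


Convert rotational speed to rad/s:
  omega = 12 * 2 * pi / 60 = 1.2566 rad/s
Compute tip speed:
  v_tip = omega * R = 1.2566 * 61.4 = 77.158 m/s
Tip speed ratio:
  TSR = v_tip / v_wind = 77.158 / 13.5 = 5.715

5.715


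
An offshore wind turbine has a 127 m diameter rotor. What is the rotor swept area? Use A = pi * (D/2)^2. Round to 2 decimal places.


Compute the rotor radius:
  r = D / 2 = 127 / 2 = 63.5 m
Calculate swept area:
  A = pi * r^2 = pi * 63.5^2
  A = 12667.69 m^2

12667.69


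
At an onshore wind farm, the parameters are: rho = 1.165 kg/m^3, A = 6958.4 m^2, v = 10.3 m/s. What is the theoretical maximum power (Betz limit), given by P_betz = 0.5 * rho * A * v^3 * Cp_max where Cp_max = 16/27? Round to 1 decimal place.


The Betz coefficient Cp_max = 16/27 = 0.5926
v^3 = 10.3^3 = 1092.727
P_betz = 0.5 * rho * A * v^3 * Cp_max
P_betz = 0.5 * 1.165 * 6958.4 * 1092.727 * 0.5926
P_betz = 2624661.0 W

2624661.0


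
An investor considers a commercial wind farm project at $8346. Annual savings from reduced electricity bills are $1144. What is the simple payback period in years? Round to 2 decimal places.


Simple payback period = initial cost / annual savings
Payback = 8346 / 1144
Payback = 7.30 years

7.30


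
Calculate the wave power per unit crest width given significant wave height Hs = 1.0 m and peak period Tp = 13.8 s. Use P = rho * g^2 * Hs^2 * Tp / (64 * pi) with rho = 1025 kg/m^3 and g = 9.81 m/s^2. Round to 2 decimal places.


Apply wave power formula:
  g^2 = 9.81^2 = 96.2361
  Hs^2 = 1.0^2 = 1.0
  Numerator = rho * g^2 * Hs^2 * Tp = 1025 * 96.2361 * 1.0 * 13.8 = 1361259.63
  Denominator = 64 * pi = 201.0619
  P = 1361259.63 / 201.0619 = 6770.35 W/m

6770.35


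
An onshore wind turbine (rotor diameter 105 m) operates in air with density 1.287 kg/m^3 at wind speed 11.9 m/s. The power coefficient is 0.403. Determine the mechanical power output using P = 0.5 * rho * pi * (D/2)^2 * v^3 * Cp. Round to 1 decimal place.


Step 1 -- Compute swept area:
  A = pi * (D/2)^2 = pi * (105/2)^2 = 8659.01 m^2
Step 2 -- Apply wind power equation:
  P = 0.5 * rho * A * v^3 * Cp
  v^3 = 11.9^3 = 1685.159
  P = 0.5 * 1.287 * 8659.01 * 1685.159 * 0.403
  P = 3784103.1 W

3784103.1


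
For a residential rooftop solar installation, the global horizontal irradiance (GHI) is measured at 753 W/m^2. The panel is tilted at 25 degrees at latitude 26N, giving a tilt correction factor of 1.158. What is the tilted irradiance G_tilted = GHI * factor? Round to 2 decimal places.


Identify the given values:
  GHI = 753 W/m^2, tilt correction factor = 1.158
Apply the formula G_tilted = GHI * factor:
  G_tilted = 753 * 1.158
  G_tilted = 871.97 W/m^2

871.97


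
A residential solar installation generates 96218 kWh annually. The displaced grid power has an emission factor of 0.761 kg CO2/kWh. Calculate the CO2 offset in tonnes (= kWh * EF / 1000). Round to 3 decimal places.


CO2 offset in kg = generation * emission_factor
CO2 offset = 96218 * 0.761 = 73221.9 kg
Convert to tonnes:
  CO2 offset = 73221.9 / 1000 = 73.222 tonnes

73.222


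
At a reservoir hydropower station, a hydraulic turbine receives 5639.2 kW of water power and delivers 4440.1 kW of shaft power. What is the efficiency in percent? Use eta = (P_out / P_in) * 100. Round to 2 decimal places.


Turbine efficiency = (output power / input power) * 100
eta = (4440.1 / 5639.2) * 100
eta = 78.74%

78.74


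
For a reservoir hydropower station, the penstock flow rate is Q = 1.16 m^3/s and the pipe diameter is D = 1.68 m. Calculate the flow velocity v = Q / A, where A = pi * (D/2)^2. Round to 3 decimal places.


Compute pipe cross-sectional area:
  A = pi * (D/2)^2 = pi * (1.68/2)^2 = 2.2167 m^2
Calculate velocity:
  v = Q / A = 1.16 / 2.2167
  v = 0.523 m/s

0.523


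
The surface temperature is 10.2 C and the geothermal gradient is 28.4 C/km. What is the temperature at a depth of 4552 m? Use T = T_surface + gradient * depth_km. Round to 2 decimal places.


Convert depth to km: 4552 / 1000 = 4.552 km
Temperature increase = gradient * depth_km = 28.4 * 4.552 = 129.28 C
Temperature at depth = T_surface + delta_T = 10.2 + 129.28
T = 139.48 C

139.48


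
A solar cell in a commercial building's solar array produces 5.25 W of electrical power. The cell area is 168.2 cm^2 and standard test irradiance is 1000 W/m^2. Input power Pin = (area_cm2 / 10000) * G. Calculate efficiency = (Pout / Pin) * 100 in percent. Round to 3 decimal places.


First compute the input power:
  Pin = area_cm2 / 10000 * G = 168.2 / 10000 * 1000 = 16.82 W
Then compute efficiency:
  Efficiency = (Pout / Pin) * 100 = (5.25 / 16.82) * 100
  Efficiency = 31.213%

31.213


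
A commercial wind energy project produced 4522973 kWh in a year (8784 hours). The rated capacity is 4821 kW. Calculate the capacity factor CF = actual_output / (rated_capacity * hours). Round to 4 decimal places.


Capacity factor = actual output / maximum possible output
Maximum possible = rated * hours = 4821 * 8784 = 42347664 kWh
CF = 4522973 / 42347664
CF = 0.1068

0.1068


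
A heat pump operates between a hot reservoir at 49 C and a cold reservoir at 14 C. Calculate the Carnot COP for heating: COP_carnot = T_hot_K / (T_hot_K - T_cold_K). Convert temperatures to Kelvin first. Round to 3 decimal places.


Convert to Kelvin:
  T_hot = 49 + 273.15 = 322.15 K
  T_cold = 14 + 273.15 = 287.15 K
Apply Carnot COP formula:
  COP = T_hot_K / (T_hot_K - T_cold_K) = 322.15 / 35.0
  COP = 9.204

9.204


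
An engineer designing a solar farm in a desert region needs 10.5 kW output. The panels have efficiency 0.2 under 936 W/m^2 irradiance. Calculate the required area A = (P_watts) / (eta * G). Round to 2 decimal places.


Convert target power to watts: P = 10.5 * 1000 = 10500.0 W
Compute denominator: eta * G = 0.2 * 936 = 187.2
Required area A = P / (eta * G) = 10500.0 / 187.2
A = 56.09 m^2

56.09


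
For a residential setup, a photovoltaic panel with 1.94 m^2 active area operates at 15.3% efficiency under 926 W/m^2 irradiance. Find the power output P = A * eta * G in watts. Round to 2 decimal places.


Use the solar power formula P = A * eta * G.
Given: A = 1.94 m^2, eta = 0.153, G = 926 W/m^2
P = 1.94 * 0.153 * 926
P = 274.86 W

274.86


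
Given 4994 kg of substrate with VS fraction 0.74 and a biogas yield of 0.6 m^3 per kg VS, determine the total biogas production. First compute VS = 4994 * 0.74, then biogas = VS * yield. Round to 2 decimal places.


Compute volatile solids:
  VS = mass * VS_fraction = 4994 * 0.74 = 3695.56 kg
Calculate biogas volume:
  Biogas = VS * specific_yield = 3695.56 * 0.6
  Biogas = 2217.34 m^3

2217.34


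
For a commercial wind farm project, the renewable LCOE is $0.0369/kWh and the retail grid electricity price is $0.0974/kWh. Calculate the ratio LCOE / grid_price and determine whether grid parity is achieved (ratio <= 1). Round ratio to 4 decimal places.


Compare LCOE to grid price:
  LCOE = $0.0369/kWh, Grid price = $0.0974/kWh
  Ratio = LCOE / grid_price = 0.0369 / 0.0974 = 0.3789
  Grid parity achieved (ratio <= 1)? yes

0.3789


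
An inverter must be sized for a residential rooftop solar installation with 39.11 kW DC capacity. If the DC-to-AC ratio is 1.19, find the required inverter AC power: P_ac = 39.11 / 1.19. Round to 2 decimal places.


The inverter AC capacity is determined by the DC/AC ratio.
Given: P_dc = 39.11 kW, DC/AC ratio = 1.19
P_ac = P_dc / ratio = 39.11 / 1.19
P_ac = 32.87 kW

32.87


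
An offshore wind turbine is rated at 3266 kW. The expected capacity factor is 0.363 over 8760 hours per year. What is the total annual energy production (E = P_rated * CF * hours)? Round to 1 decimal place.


Annual energy = rated_kW * capacity_factor * hours_per_year
Given: P_rated = 3266 kW, CF = 0.363, hours = 8760
E = 3266 * 0.363 * 8760
E = 10385488.1 kWh

10385488.1


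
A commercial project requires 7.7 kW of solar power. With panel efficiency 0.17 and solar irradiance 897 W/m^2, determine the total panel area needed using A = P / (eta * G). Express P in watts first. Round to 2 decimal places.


Convert target power to watts: P = 7.7 * 1000 = 7700.0 W
Compute denominator: eta * G = 0.17 * 897 = 152.49
Required area A = P / (eta * G) = 7700.0 / 152.49
A = 50.50 m^2

50.50


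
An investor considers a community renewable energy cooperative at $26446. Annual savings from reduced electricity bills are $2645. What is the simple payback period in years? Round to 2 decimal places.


Simple payback period = initial cost / annual savings
Payback = 26446 / 2645
Payback = 10.00 years

10.00


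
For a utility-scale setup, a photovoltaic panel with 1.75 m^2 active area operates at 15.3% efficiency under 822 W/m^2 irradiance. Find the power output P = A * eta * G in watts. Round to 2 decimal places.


Use the solar power formula P = A * eta * G.
Given: A = 1.75 m^2, eta = 0.153, G = 822 W/m^2
P = 1.75 * 0.153 * 822
P = 220.09 W

220.09


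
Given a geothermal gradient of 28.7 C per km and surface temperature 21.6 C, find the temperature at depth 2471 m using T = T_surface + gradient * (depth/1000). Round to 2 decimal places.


Convert depth to km: 2471 / 1000 = 2.471 km
Temperature increase = gradient * depth_km = 28.7 * 2.471 = 70.92 C
Temperature at depth = T_surface + delta_T = 21.6 + 70.92
T = 92.52 C

92.52


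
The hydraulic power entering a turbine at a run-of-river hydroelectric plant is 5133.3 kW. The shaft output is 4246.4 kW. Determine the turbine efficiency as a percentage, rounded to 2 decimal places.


Turbine efficiency = (output power / input power) * 100
eta = (4246.4 / 5133.3) * 100
eta = 82.72%

82.72


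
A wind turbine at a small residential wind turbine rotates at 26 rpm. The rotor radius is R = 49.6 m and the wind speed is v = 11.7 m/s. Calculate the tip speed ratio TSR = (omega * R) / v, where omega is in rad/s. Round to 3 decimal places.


Convert rotational speed to rad/s:
  omega = 26 * 2 * pi / 60 = 2.7227 rad/s
Compute tip speed:
  v_tip = omega * R = 2.7227 * 49.6 = 135.047 m/s
Tip speed ratio:
  TSR = v_tip / v_wind = 135.047 / 11.7 = 11.542

11.542


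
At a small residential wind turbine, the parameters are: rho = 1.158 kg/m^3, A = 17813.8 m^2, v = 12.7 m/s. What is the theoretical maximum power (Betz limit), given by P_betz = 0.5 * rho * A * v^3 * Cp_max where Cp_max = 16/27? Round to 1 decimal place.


The Betz coefficient Cp_max = 16/27 = 0.5926
v^3 = 12.7^3 = 2048.383
P_betz = 0.5 * rho * A * v^3 * Cp_max
P_betz = 0.5 * 1.158 * 17813.8 * 2048.383 * 0.5926
P_betz = 12519947.8 W

12519947.8


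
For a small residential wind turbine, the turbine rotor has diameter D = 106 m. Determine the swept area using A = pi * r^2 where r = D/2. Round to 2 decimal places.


Compute the rotor radius:
  r = D / 2 = 106 / 2 = 53.0 m
Calculate swept area:
  A = pi * r^2 = pi * 53.0^2
  A = 8824.73 m^2

8824.73


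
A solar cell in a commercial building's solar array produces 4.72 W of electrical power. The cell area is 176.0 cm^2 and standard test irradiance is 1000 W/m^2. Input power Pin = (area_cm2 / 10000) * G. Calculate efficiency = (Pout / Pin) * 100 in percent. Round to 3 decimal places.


First compute the input power:
  Pin = area_cm2 / 10000 * G = 176.0 / 10000 * 1000 = 17.6 W
Then compute efficiency:
  Efficiency = (Pout / Pin) * 100 = (4.72 / 17.6) * 100
  Efficiency = 26.818%

26.818


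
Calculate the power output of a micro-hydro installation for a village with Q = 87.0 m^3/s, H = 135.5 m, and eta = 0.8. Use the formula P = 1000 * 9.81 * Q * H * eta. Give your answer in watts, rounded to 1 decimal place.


Apply the hydropower formula P = rho * g * Q * H * eta
rho * g = 1000 * 9.81 = 9810.0
P = 9810.0 * 87.0 * 135.5 * 0.8
P = 92516148.0 W

92516148.0


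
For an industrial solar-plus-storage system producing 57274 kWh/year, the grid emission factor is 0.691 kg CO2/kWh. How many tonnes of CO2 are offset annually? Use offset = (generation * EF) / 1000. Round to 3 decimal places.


CO2 offset in kg = generation * emission_factor
CO2 offset = 57274 * 0.691 = 39576.33 kg
Convert to tonnes:
  CO2 offset = 39576.33 / 1000 = 39.576 tonnes

39.576


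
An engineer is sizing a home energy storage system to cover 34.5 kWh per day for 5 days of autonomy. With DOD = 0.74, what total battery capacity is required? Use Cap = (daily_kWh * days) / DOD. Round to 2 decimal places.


Total energy needed = daily * days = 34.5 * 5 = 172.5 kWh
Account for depth of discharge:
  Cap = total_energy / DOD = 172.5 / 0.74
  Cap = 233.11 kWh

233.11


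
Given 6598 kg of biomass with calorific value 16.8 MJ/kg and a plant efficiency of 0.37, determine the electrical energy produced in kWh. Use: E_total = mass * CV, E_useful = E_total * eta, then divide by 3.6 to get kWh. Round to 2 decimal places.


Total energy = mass * CV = 6598 * 16.8 = 110846.4 MJ
Useful energy = total * eta = 110846.4 * 0.37 = 41013.17 MJ
Convert to kWh: 41013.17 / 3.6
Useful energy = 11392.55 kWh

11392.55


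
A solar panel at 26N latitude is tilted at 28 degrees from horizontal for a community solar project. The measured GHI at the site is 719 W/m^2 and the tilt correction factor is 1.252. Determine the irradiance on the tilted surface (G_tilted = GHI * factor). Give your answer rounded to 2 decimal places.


Identify the given values:
  GHI = 719 W/m^2, tilt correction factor = 1.252
Apply the formula G_tilted = GHI * factor:
  G_tilted = 719 * 1.252
  G_tilted = 900.19 W/m^2

900.19


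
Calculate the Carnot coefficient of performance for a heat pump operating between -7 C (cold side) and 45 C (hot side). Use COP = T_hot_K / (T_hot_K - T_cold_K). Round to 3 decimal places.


Convert to Kelvin:
  T_hot = 45 + 273.15 = 318.15 K
  T_cold = -7 + 273.15 = 266.15 K
Apply Carnot COP formula:
  COP = T_hot_K / (T_hot_K - T_cold_K) = 318.15 / 52.0
  COP = 6.118

6.118


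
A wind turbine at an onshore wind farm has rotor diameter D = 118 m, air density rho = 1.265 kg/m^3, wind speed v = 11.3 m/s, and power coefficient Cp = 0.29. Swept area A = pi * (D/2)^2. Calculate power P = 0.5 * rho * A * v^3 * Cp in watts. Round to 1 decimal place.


Step 1 -- Compute swept area:
  A = pi * (D/2)^2 = pi * (118/2)^2 = 10935.88 m^2
Step 2 -- Apply wind power equation:
  P = 0.5 * rho * A * v^3 * Cp
  v^3 = 11.3^3 = 1442.897
  P = 0.5 * 1.265 * 10935.88 * 1442.897 * 0.29
  P = 2894328.1 W

2894328.1


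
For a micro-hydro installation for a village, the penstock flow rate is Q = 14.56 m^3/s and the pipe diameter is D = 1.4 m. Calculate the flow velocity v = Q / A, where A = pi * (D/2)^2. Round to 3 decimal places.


Compute pipe cross-sectional area:
  A = pi * (D/2)^2 = pi * (1.4/2)^2 = 1.5394 m^2
Calculate velocity:
  v = Q / A = 14.56 / 1.5394
  v = 9.458 m/s

9.458


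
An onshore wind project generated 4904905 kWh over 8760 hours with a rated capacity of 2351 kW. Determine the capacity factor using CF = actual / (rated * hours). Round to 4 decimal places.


Capacity factor = actual output / maximum possible output
Maximum possible = rated * hours = 2351 * 8760 = 20594760 kWh
CF = 4904905 / 20594760
CF = 0.2382

0.2382


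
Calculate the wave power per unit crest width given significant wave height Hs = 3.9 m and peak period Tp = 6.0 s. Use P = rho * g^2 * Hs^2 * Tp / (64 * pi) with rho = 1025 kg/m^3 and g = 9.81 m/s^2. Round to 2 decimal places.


Apply wave power formula:
  g^2 = 9.81^2 = 96.2361
  Hs^2 = 3.9^2 = 15.21
  Numerator = rho * g^2 * Hs^2 * Tp = 1025 * 96.2361 * 15.21 * 6.0 = 9002069.15
  Denominator = 64 * pi = 201.0619
  P = 9002069.15 / 201.0619 = 44772.62 W/m

44772.62


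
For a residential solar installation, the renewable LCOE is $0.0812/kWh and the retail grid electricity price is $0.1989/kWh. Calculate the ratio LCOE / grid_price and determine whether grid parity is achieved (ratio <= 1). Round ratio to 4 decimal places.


Compare LCOE to grid price:
  LCOE = $0.0812/kWh, Grid price = $0.1989/kWh
  Ratio = LCOE / grid_price = 0.0812 / 0.1989 = 0.4082
  Grid parity achieved (ratio <= 1)? yes

0.4082


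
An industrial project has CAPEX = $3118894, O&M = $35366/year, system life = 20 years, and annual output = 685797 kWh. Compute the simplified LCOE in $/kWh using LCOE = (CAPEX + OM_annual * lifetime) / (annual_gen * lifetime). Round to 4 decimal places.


Total cost = CAPEX + OM * lifetime = 3118894 + 35366 * 20 = 3118894 + 707320 = 3826214
Total generation = annual * lifetime = 685797 * 20 = 13715940 kWh
LCOE = 3826214 / 13715940
LCOE = 0.2790 $/kWh

0.2790


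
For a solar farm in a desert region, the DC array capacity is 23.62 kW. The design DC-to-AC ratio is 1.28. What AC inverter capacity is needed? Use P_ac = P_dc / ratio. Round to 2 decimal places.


The inverter AC capacity is determined by the DC/AC ratio.
Given: P_dc = 23.62 kW, DC/AC ratio = 1.28
P_ac = P_dc / ratio = 23.62 / 1.28
P_ac = 18.45 kW

18.45


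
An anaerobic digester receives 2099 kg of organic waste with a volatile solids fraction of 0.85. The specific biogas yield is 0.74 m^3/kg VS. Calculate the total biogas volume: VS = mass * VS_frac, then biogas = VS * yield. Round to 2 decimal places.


Compute volatile solids:
  VS = mass * VS_fraction = 2099 * 0.85 = 1784.15 kg
Calculate biogas volume:
  Biogas = VS * specific_yield = 1784.15 * 0.74
  Biogas = 1320.27 m^3

1320.27


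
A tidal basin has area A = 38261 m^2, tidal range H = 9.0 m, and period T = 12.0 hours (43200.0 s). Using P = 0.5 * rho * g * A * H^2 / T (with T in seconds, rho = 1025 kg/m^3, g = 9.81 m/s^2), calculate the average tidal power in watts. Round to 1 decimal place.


Convert period to seconds: T = 12.0 * 3600 = 43200.0 s
H^2 = 9.0^2 = 81.0
P = 0.5 * rho * g * A * H^2 / T
P = 0.5 * 1025 * 9.81 * 38261 * 81.0 / 43200.0
P = 360678.7 W

360678.7


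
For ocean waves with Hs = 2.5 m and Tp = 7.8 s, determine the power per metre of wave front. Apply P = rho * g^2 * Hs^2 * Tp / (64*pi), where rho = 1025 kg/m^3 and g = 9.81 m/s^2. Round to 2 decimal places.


Apply wave power formula:
  g^2 = 9.81^2 = 96.2361
  Hs^2 = 2.5^2 = 6.25
  Numerator = rho * g^2 * Hs^2 * Tp = 1025 * 96.2361 * 6.25 * 7.8 = 4808797.62
  Denominator = 64 * pi = 201.0619
  P = 4808797.62 / 201.0619 = 23917.00 W/m

23917.00


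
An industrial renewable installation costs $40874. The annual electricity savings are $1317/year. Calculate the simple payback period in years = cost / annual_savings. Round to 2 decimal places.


Simple payback period = initial cost / annual savings
Payback = 40874 / 1317
Payback = 31.04 years

31.04


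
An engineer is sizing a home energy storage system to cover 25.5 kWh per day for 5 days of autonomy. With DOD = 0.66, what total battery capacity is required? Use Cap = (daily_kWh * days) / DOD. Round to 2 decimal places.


Total energy needed = daily * days = 25.5 * 5 = 127.5 kWh
Account for depth of discharge:
  Cap = total_energy / DOD = 127.5 / 0.66
  Cap = 193.18 kWh

193.18


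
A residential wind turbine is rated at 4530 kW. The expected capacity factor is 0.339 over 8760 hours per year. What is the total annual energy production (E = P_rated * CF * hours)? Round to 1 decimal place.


Annual energy = rated_kW * capacity_factor * hours_per_year
Given: P_rated = 4530 kW, CF = 0.339, hours = 8760
E = 4530 * 0.339 * 8760
E = 13452469.2 kWh

13452469.2


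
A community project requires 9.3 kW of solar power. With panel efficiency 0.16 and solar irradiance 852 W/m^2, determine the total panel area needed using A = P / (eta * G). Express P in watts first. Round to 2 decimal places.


Convert target power to watts: P = 9.3 * 1000 = 9300.0 W
Compute denominator: eta * G = 0.16 * 852 = 136.32
Required area A = P / (eta * G) = 9300.0 / 136.32
A = 68.22 m^2

68.22


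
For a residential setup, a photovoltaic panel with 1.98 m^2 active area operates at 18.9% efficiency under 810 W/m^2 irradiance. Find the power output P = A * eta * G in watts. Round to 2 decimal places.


Use the solar power formula P = A * eta * G.
Given: A = 1.98 m^2, eta = 0.189, G = 810 W/m^2
P = 1.98 * 0.189 * 810
P = 303.12 W

303.12


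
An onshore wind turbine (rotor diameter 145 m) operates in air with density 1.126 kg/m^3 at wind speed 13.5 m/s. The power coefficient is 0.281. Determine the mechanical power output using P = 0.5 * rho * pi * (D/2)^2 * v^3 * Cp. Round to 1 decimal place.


Step 1 -- Compute swept area:
  A = pi * (D/2)^2 = pi * (145/2)^2 = 16513.0 m^2
Step 2 -- Apply wind power equation:
  P = 0.5 * rho * A * v^3 * Cp
  v^3 = 13.5^3 = 2460.375
  P = 0.5 * 1.126 * 16513.0 * 2460.375 * 0.281
  P = 6427497.3 W

6427497.3


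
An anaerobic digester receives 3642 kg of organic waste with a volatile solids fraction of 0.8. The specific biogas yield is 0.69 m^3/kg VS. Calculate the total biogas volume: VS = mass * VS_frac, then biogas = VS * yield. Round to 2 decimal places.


Compute volatile solids:
  VS = mass * VS_fraction = 3642 * 0.8 = 2913.6 kg
Calculate biogas volume:
  Biogas = VS * specific_yield = 2913.6 * 0.69
  Biogas = 2010.38 m^3

2010.38


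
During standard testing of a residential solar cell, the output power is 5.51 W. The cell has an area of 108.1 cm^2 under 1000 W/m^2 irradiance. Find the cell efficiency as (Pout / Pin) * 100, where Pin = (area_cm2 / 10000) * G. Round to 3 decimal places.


First compute the input power:
  Pin = area_cm2 / 10000 * G = 108.1 / 10000 * 1000 = 10.81 W
Then compute efficiency:
  Efficiency = (Pout / Pin) * 100 = (5.51 / 10.81) * 100
  Efficiency = 50.971%

50.971


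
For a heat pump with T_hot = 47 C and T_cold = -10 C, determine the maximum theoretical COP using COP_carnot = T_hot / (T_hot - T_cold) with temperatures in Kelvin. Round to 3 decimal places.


Convert to Kelvin:
  T_hot = 47 + 273.15 = 320.15 K
  T_cold = -10 + 273.15 = 263.15 K
Apply Carnot COP formula:
  COP = T_hot_K / (T_hot_K - T_cold_K) = 320.15 / 57.0
  COP = 5.617

5.617


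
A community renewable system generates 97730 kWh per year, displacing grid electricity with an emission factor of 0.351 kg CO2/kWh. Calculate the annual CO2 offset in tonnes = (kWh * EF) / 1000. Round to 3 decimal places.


CO2 offset in kg = generation * emission_factor
CO2 offset = 97730 * 0.351 = 34303.23 kg
Convert to tonnes:
  CO2 offset = 34303.23 / 1000 = 34.303 tonnes

34.303


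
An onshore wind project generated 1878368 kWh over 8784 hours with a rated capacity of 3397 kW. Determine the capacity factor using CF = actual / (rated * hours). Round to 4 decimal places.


Capacity factor = actual output / maximum possible output
Maximum possible = rated * hours = 3397 * 8784 = 29839248 kWh
CF = 1878368 / 29839248
CF = 0.0629

0.0629


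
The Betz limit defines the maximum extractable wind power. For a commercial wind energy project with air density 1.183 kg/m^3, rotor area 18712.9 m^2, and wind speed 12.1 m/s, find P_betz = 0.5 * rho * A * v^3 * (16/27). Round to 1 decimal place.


The Betz coefficient Cp_max = 16/27 = 0.5926
v^3 = 12.1^3 = 1771.561
P_betz = 0.5 * rho * A * v^3 * Cp_max
P_betz = 0.5 * 1.183 * 18712.9 * 1771.561 * 0.5926
P_betz = 11620054.8 W

11620054.8


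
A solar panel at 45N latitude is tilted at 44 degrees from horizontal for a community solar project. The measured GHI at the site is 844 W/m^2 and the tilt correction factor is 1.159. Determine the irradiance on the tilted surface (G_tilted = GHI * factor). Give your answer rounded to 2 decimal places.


Identify the given values:
  GHI = 844 W/m^2, tilt correction factor = 1.159
Apply the formula G_tilted = GHI * factor:
  G_tilted = 844 * 1.159
  G_tilted = 978.20 W/m^2

978.20


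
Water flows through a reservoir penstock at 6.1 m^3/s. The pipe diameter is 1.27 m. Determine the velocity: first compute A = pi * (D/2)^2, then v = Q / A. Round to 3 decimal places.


Compute pipe cross-sectional area:
  A = pi * (D/2)^2 = pi * (1.27/2)^2 = 1.2668 m^2
Calculate velocity:
  v = Q / A = 6.1 / 1.2668
  v = 4.815 m/s

4.815


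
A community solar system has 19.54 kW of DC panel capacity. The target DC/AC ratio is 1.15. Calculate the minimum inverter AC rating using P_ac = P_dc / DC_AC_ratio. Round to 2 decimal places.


The inverter AC capacity is determined by the DC/AC ratio.
Given: P_dc = 19.54 kW, DC/AC ratio = 1.15
P_ac = P_dc / ratio = 19.54 / 1.15
P_ac = 16.99 kW

16.99


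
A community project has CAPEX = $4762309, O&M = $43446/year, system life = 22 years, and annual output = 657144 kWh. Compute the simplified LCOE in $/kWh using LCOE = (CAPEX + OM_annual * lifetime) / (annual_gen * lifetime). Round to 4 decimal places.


Total cost = CAPEX + OM * lifetime = 4762309 + 43446 * 22 = 4762309 + 955812 = 5718121
Total generation = annual * lifetime = 657144 * 22 = 14457168 kWh
LCOE = 5718121 / 14457168
LCOE = 0.3955 $/kWh

0.3955


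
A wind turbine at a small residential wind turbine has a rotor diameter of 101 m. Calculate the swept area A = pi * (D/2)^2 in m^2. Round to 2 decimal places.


Compute the rotor radius:
  r = D / 2 = 101 / 2 = 50.5 m
Calculate swept area:
  A = pi * r^2 = pi * 50.5^2
  A = 8011.85 m^2

8011.85


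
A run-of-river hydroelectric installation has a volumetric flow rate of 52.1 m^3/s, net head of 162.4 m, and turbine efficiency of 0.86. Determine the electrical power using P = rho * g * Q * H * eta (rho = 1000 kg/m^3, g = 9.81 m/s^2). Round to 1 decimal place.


Apply the hydropower formula P = rho * g * Q * H * eta
rho * g = 1000 * 9.81 = 9810.0
P = 9810.0 * 52.1 * 162.4 * 0.86
P = 71382410.1 W

71382410.1


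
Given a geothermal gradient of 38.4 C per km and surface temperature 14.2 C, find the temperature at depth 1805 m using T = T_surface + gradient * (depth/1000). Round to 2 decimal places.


Convert depth to km: 1805 / 1000 = 1.805 km
Temperature increase = gradient * depth_km = 38.4 * 1.805 = 69.31 C
Temperature at depth = T_surface + delta_T = 14.2 + 69.31
T = 83.51 C

83.51


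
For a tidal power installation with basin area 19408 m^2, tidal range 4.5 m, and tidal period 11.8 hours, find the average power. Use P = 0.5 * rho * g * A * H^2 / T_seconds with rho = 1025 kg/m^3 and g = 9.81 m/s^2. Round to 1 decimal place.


Convert period to seconds: T = 11.8 * 3600 = 42480.0 s
H^2 = 4.5^2 = 20.25
P = 0.5 * rho * g * A * H^2 / T
P = 0.5 * 1025 * 9.81 * 19408 * 20.25 / 42480.0
P = 46514.1 W

46514.1


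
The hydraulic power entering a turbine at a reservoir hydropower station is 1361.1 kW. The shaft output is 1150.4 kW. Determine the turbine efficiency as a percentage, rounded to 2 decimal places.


Turbine efficiency = (output power / input power) * 100
eta = (1150.4 / 1361.1) * 100
eta = 84.52%

84.52


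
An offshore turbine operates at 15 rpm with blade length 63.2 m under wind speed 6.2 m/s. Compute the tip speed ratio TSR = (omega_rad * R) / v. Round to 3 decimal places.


Convert rotational speed to rad/s:
  omega = 15 * 2 * pi / 60 = 1.5708 rad/s
Compute tip speed:
  v_tip = omega * R = 1.5708 * 63.2 = 99.274 m/s
Tip speed ratio:
  TSR = v_tip / v_wind = 99.274 / 6.2 = 16.012

16.012


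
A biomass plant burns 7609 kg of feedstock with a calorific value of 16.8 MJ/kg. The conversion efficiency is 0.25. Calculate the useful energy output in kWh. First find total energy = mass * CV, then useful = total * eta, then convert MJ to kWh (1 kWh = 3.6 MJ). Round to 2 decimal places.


Total energy = mass * CV = 7609 * 16.8 = 127831.2 MJ
Useful energy = total * eta = 127831.2 * 0.25 = 31957.8 MJ
Convert to kWh: 31957.8 / 3.6
Useful energy = 8877.17 kWh

8877.17


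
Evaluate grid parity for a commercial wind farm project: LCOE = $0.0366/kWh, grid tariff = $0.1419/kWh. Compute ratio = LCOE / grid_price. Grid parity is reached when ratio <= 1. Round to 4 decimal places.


Compare LCOE to grid price:
  LCOE = $0.0366/kWh, Grid price = $0.1419/kWh
  Ratio = LCOE / grid_price = 0.0366 / 0.1419 = 0.2579
  Grid parity achieved (ratio <= 1)? yes

0.2579


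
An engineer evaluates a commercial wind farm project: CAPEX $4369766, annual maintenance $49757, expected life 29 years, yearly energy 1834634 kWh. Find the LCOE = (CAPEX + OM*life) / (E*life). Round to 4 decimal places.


Total cost = CAPEX + OM * lifetime = 4369766 + 49757 * 29 = 4369766 + 1442953 = 5812719
Total generation = annual * lifetime = 1834634 * 29 = 53204386 kWh
LCOE = 5812719 / 53204386
LCOE = 0.1093 $/kWh

0.1093


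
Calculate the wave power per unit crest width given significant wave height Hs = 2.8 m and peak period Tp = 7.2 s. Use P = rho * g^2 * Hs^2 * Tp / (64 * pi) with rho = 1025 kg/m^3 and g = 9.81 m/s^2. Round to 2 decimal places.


Apply wave power formula:
  g^2 = 9.81^2 = 96.2361
  Hs^2 = 2.8^2 = 7.84
  Numerator = rho * g^2 * Hs^2 * Tp = 1025 * 96.2361 * 7.84 * 7.2 = 5568143.76
  Denominator = 64 * pi = 201.0619
  P = 5568143.76 / 201.0619 = 27693.68 W/m

27693.68


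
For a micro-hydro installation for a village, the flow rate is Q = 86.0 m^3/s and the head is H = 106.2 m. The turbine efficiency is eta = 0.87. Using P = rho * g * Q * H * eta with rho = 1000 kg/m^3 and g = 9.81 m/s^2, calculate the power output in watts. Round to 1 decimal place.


Apply the hydropower formula P = rho * g * Q * H * eta
rho * g = 1000 * 9.81 = 9810.0
P = 9810.0 * 86.0 * 106.2 * 0.87
P = 77949122.0 W

77949122.0


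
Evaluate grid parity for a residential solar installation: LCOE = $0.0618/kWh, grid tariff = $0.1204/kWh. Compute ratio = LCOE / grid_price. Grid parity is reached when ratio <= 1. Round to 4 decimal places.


Compare LCOE to grid price:
  LCOE = $0.0618/kWh, Grid price = $0.1204/kWh
  Ratio = LCOE / grid_price = 0.0618 / 0.1204 = 0.5133
  Grid parity achieved (ratio <= 1)? yes

0.5133


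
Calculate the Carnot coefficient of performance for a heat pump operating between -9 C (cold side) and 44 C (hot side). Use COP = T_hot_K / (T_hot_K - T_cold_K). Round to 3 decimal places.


Convert to Kelvin:
  T_hot = 44 + 273.15 = 317.15 K
  T_cold = -9 + 273.15 = 264.15 K
Apply Carnot COP formula:
  COP = T_hot_K / (T_hot_K - T_cold_K) = 317.15 / 53.0
  COP = 5.984

5.984


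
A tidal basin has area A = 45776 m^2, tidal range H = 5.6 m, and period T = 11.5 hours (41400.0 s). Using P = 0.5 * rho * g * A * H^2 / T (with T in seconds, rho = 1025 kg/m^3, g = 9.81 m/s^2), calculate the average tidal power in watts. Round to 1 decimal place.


Convert period to seconds: T = 11.5 * 3600 = 41400.0 s
H^2 = 5.6^2 = 31.36
P = 0.5 * rho * g * A * H^2 / T
P = 0.5 * 1025 * 9.81 * 45776 * 31.36 / 41400.0
P = 174331.7 W

174331.7


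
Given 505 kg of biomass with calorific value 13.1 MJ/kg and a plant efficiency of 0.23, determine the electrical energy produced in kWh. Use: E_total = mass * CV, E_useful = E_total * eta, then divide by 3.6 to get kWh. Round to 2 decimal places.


Total energy = mass * CV = 505 * 13.1 = 6615.5 MJ
Useful energy = total * eta = 6615.5 * 0.23 = 1521.57 MJ
Convert to kWh: 1521.57 / 3.6
Useful energy = 422.66 kWh

422.66


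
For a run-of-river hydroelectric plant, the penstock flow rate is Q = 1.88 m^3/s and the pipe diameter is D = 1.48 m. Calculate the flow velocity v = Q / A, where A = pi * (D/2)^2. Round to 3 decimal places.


Compute pipe cross-sectional area:
  A = pi * (D/2)^2 = pi * (1.48/2)^2 = 1.7203 m^2
Calculate velocity:
  v = Q / A = 1.88 / 1.7203
  v = 1.093 m/s

1.093


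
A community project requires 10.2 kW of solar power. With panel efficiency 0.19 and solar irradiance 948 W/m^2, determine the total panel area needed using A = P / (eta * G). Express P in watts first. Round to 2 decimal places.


Convert target power to watts: P = 10.2 * 1000 = 10200.0 W
Compute denominator: eta * G = 0.19 * 948 = 180.12
Required area A = P / (eta * G) = 10200.0 / 180.12
A = 56.63 m^2

56.63


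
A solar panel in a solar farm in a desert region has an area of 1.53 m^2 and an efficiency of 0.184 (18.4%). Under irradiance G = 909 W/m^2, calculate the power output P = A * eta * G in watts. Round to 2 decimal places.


Use the solar power formula P = A * eta * G.
Given: A = 1.53 m^2, eta = 0.184, G = 909 W/m^2
P = 1.53 * 0.184 * 909
P = 255.90 W

255.90


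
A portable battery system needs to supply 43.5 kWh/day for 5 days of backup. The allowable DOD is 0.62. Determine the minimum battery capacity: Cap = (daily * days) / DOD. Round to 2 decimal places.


Total energy needed = daily * days = 43.5 * 5 = 217.5 kWh
Account for depth of discharge:
  Cap = total_energy / DOD = 217.5 / 0.62
  Cap = 350.81 kWh

350.81


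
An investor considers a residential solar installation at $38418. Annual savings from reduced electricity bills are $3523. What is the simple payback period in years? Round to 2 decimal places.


Simple payback period = initial cost / annual savings
Payback = 38418 / 3523
Payback = 10.90 years

10.90


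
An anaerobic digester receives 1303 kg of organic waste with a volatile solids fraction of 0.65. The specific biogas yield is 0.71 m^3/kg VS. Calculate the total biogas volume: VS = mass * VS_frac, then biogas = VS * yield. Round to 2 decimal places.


Compute volatile solids:
  VS = mass * VS_fraction = 1303 * 0.65 = 846.95 kg
Calculate biogas volume:
  Biogas = VS * specific_yield = 846.95 * 0.71
  Biogas = 601.33 m^3

601.33


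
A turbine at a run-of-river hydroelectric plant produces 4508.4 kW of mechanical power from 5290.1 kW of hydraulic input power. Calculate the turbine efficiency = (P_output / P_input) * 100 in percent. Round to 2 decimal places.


Turbine efficiency = (output power / input power) * 100
eta = (4508.4 / 5290.1) * 100
eta = 85.22%

85.22


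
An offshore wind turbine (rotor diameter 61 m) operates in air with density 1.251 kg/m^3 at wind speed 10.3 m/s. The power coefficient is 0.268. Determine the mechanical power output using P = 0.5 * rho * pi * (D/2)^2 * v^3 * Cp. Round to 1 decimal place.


Step 1 -- Compute swept area:
  A = pi * (D/2)^2 = pi * (61/2)^2 = 2922.47 m^2
Step 2 -- Apply wind power equation:
  P = 0.5 * rho * A * v^3 * Cp
  v^3 = 10.3^3 = 1092.727
  P = 0.5 * 1.251 * 2922.47 * 1092.727 * 0.268
  P = 535332.2 W

535332.2


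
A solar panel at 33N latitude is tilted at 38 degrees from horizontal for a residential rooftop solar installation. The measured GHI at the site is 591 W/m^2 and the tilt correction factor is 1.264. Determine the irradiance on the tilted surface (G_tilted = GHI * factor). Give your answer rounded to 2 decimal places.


Identify the given values:
  GHI = 591 W/m^2, tilt correction factor = 1.264
Apply the formula G_tilted = GHI * factor:
  G_tilted = 591 * 1.264
  G_tilted = 747.02 W/m^2

747.02


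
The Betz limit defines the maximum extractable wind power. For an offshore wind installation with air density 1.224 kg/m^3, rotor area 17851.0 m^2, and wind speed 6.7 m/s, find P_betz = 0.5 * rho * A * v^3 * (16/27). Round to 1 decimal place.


The Betz coefficient Cp_max = 16/27 = 0.5926
v^3 = 6.7^3 = 300.763
P_betz = 0.5 * rho * A * v^3 * Cp_max
P_betz = 0.5 * 1.224 * 17851.0 * 300.763 * 0.5926
P_betz = 1947128.4 W

1947128.4


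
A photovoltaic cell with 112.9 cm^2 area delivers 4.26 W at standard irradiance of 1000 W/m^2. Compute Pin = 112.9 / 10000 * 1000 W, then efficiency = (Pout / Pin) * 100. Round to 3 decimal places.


First compute the input power:
  Pin = area_cm2 / 10000 * G = 112.9 / 10000 * 1000 = 11.29 W
Then compute efficiency:
  Efficiency = (Pout / Pin) * 100 = (4.26 / 11.29) * 100
  Efficiency = 37.733%

37.733


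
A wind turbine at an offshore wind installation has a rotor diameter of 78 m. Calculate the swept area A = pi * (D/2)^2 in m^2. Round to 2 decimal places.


Compute the rotor radius:
  r = D / 2 = 78 / 2 = 39.0 m
Calculate swept area:
  A = pi * r^2 = pi * 39.0^2
  A = 4778.36 m^2

4778.36


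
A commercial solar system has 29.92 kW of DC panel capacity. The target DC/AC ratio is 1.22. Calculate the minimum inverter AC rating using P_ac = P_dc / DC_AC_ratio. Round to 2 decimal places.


The inverter AC capacity is determined by the DC/AC ratio.
Given: P_dc = 29.92 kW, DC/AC ratio = 1.22
P_ac = P_dc / ratio = 29.92 / 1.22
P_ac = 24.52 kW

24.52
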